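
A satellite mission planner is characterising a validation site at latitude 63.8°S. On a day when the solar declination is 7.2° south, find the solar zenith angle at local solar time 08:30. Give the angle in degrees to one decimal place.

Hour angle H = 15° × (8.5 − 12) = -52.50°.
cos θ_z = sin φ sin δ + cos φ cos δ cos H = (-0.8973)(-0.1253) + (0.4415)(0.9921)(0.6088) = 0.3791.
θ_z = arccos(0.3791) = 67.72°.

67.7°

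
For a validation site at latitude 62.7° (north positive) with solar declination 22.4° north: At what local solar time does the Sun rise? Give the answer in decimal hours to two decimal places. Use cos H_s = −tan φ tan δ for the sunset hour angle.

2.47 h

cos H_s = −tan(62.7°) · tan(22.4°) = -0.7986, so H_s = arccos(-0.7986) = 143.00°.
Sunrise is at 12 − H_s/15 = 12 − 9.533 = 2.467 h local solar time.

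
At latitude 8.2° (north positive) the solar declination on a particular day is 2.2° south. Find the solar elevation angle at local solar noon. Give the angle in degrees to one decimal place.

79.6°

At local solar noon the hour angle is zero, so the elevation is 90° − |φ − δ| = 90° − |8.2° − (-2.2°)| = 90° − 10.4° = 79.6°.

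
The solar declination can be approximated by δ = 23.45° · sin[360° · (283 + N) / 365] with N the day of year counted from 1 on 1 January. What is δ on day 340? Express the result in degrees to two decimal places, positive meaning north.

-22.59°

360 × (283 + 340) / 365 = 614.466°; sin(614.466°) = -0.9635.
δ = 23.45 × -0.9635 = -22.594° ≈ -22.59°.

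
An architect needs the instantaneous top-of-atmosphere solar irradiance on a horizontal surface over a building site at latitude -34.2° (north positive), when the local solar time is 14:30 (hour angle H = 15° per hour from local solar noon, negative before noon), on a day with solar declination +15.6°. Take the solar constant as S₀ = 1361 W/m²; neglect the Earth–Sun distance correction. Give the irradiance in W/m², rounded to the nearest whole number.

654 W/m²

Hour angle H = 15° × (14.5 − 12) = 37.50°.
With φ = -34.2°, δ = 15.6°, H = 37.50°: sin φ sin δ = -0.1512, cos φ cos δ cos H = 0.6320, so cos θ_z = 0.4808.
Top-of-atmosphere irradiance = S₀ cos θ_z = 1361 × 0.4808 = 654.37 W/m².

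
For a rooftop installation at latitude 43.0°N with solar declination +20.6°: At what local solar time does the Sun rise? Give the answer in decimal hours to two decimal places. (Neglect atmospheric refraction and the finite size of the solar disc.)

4.63 h

−tan φ tan δ = −(0.9325)(0.3759) = -0.3505; H_s = arccos(-0.3505) = 110.52°.
Sunrise is at 12 − H_s/15 = 12 − 7.368 = 4.632 h local solar time.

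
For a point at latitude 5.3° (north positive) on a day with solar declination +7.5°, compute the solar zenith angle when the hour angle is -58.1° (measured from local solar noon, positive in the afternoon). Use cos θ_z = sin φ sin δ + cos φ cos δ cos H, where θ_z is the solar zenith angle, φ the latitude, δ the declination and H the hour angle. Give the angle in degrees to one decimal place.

cos θ_z = sin(5.3°) sin(7.5°) + cos(5.3°) cos(7.5°) cos(-58.10°) = 0.0121 + 0.5217 = 0.5338.
θ_z = arccos(0.5338) = 57.74°.

57.7°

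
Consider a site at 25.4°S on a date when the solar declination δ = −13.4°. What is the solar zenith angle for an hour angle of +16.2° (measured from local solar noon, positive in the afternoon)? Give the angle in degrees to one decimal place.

19.4°

cos θ_z = sin φ sin δ + cos φ cos δ cos H = (-0.4289)(-0.2317) + (0.9033)(0.9728)(0.9603) = 0.9432.
θ_z = arccos(0.9432) = 19.40°.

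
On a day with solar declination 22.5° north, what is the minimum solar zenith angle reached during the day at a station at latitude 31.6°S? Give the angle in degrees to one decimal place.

At local solar noon the hour angle is zero, so the zenith angle is |φ − δ| = |-31.6° − (22.5°)| = 54.1°.

54.1°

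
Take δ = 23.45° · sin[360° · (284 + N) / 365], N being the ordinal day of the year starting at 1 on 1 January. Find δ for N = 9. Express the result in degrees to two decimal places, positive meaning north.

360 × (284 + 9) / 365 = 288.986°; sin(288.986°) = -0.9456.
δ = 23.45 × -0.9456 = -22.174° ≈ -22.17°.

-22.17°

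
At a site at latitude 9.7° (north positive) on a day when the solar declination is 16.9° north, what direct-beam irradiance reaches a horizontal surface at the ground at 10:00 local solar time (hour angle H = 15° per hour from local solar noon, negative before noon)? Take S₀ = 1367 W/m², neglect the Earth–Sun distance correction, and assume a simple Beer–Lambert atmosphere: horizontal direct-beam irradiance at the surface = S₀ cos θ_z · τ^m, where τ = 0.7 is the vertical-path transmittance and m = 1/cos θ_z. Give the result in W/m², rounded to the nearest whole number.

784 W/m²

Hour angle H = 15° × (10 − 12) = -30.00°.
cos θ_z = sin φ sin δ + cos φ cos δ cos H = (0.1685)(0.2907) + (0.9857)(0.9568)(0.8660) = 0.8657.
Air mass m = 1/cos θ_z = 1/0.8657 = 1.155; τ^m = 0.7^1.155 = 0.6624.
Surface direct beam = 1367 × 0.8657 × 0.6624 = 783.89 W/m².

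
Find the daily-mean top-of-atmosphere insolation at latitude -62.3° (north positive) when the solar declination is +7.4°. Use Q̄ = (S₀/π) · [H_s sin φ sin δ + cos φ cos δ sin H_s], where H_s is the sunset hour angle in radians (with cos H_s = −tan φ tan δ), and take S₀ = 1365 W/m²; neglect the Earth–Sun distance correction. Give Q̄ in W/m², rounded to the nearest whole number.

129 W/m²

The sunset hour angle satisfies cos H_s = −tan φ tan δ = 0.2474, giving H_s = 75.68°. In radians, H_s = 1.3209.
H_s sin φ sin δ = 1.3209 × -0.8854 × 0.1288 = -0.1506.
cos φ cos δ sin H_s = 0.4648 × 0.9917 × 0.9689 = 0.4466.
Q̄ = (1365/π) × (-0.1506 + 0.4466) = 434.49 × 0.2960 = 128.61 W/m².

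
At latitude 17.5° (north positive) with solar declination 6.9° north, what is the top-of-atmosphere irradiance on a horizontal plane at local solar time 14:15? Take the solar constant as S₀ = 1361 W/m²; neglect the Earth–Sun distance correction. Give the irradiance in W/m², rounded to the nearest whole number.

1121 W/m²

Hour angle H = 15° × (14.25 − 12) = 33.75°.
cos θ_z = sin φ sin δ + cos φ cos δ cos H = (0.3007)(0.1201) + (0.9537)(0.9928)(0.8315) = 0.8234.
Top-of-atmosphere irradiance = S₀ cos θ_z = 1361 × 0.8234 = 1120.65 W/m².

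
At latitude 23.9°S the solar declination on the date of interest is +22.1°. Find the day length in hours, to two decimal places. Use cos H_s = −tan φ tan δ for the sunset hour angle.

cos H_s = −tan(-23.9°) · tan(22.1°) = 0.1799, so H_s = arccos(0.1799) = 79.64°.
Day length = 2 H_s / 15° h⁻¹ = 159.28° / 15 = 10.619 h.

10.62 hours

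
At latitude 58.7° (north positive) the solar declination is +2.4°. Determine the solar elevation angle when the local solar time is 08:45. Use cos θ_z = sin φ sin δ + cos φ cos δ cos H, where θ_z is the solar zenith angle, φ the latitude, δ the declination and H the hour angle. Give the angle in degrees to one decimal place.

22.2°

Hour angle H = 15° × (8.75 − 12) = -48.75°.
cos θ_z = sin(58.7°) sin(2.4°) + cos(58.7°) cos(2.4°) cos(-48.75°) = 0.0358 + 0.3422 = 0.3780.
θ_z = arccos(0.3780) = 67.79°, so the elevation is 90° − 67.79° = 22.21°.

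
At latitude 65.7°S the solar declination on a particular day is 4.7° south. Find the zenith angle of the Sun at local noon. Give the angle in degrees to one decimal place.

61.0°

At local solar noon the hour angle is zero, so the zenith angle is |φ − δ| = |-65.7° − (-4.7°)| = 61.0°.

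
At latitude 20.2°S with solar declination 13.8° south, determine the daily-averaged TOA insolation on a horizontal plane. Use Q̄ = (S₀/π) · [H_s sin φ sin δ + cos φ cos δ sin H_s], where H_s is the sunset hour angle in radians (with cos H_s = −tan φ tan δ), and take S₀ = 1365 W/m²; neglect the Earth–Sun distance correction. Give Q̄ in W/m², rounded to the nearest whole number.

454 W/m²

cos H_s = −tan(-20.2°) · tan(-13.8°) = -0.0904, so H_s = arccos(-0.0904) = 95.19°. In radians, H_s = 1.6614.
H_s sin φ sin δ = 1.6614 × -0.3453 × -0.2385 = 0.1368.
cos φ cos δ sin H_s = 0.9385 × 0.9711 × 0.9959 = 0.9076.
Q̄ = (1365/π) × (0.1368 + 0.9076) = 434.49 × 1.0444 = 453.78 W/m².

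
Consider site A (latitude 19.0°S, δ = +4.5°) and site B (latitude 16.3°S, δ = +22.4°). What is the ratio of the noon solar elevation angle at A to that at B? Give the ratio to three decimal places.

1.296

A: 90° − |-19.0 − (4.5)| = 66.50°.
B: 90° − |-16.3 − (22.4)| = 51.30°.
Ratio A/B = 66.5000 / 51.3000 = 1.2963.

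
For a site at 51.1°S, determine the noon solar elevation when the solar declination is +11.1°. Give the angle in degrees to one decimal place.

At local solar noon the hour angle is zero, so the elevation is 90° − |φ − δ| = 90° − |-51.1° − (11.1°)| = 90° − 62.2° = 27.8°.

27.8°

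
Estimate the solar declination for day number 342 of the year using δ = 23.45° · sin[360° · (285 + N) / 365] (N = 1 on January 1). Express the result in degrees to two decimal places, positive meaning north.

360 × (285 + 342) / 365 = 618.411°; sin(618.411°) = -0.9796.
δ = 23.45 × -0.9796 = -22.972° ≈ -22.97°.

-22.97°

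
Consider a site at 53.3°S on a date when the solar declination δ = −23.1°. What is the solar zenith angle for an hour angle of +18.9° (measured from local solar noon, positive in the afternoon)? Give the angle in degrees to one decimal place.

33.4°

With φ = -53.3°, δ = -23.1°, H = 18.90°: sin φ sin δ = 0.3146, cos φ cos δ cos H = 0.5201, so cos θ_z = 0.8347.
θ_z = arccos(0.8347) = 33.42°.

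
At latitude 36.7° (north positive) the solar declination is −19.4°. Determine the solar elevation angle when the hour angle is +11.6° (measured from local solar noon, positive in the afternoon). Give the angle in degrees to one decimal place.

cos θ_z = sin(36.7°) sin(-19.4°) + cos(36.7°) cos(-19.4°) cos(11.60°) = -0.1985 + 0.7408 = 0.5423.
θ_z = arccos(0.5423) = 57.16°, so the elevation is 90° − 57.16° = 32.84°.

32.8°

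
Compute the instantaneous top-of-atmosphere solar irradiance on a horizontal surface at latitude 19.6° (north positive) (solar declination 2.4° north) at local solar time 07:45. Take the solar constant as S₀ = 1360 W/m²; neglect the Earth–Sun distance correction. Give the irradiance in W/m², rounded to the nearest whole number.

585 W/m²

Hour angle H = 15° × (7.75 − 12) = -63.75°.
cos θ_z = sin φ sin δ + cos φ cos δ cos H = (0.3355)(0.0419) + (0.9421)(0.9991)(0.4423) = 0.4304.
Top-of-atmosphere irradiance = S₀ cos θ_z = 1360 × 0.4304 = 585.34 W/m².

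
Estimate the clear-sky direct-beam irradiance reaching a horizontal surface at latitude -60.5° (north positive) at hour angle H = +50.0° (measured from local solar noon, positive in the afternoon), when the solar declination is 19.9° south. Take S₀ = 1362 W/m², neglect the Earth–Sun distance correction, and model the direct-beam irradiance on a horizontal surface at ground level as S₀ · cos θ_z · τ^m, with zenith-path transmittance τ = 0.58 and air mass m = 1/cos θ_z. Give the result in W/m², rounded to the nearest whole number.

With φ = -60.5°, δ = -19.9°, H = 50.00°: sin φ sin δ = 0.2963, cos φ cos δ cos H = 0.2976, so cos θ_z = 0.5939.
Air mass m = 1/cos θ_z = 1/0.5939 = 1.684; τ^m = 0.58^1.684 = 0.3996.
Surface direct beam = 1362 × 0.5939 × 0.3996 = 323.23 W/m².

323 W/m²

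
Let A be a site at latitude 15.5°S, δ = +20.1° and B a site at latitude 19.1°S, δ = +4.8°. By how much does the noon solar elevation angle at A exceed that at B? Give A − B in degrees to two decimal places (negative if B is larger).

A: 90° − |-15.5 − (20.1)| = 54.40°.
B: 90° − |-19.1 − (4.8)| = 66.10°.
A − B = 54.40 − 66.10 = -11.70°.

-11.70°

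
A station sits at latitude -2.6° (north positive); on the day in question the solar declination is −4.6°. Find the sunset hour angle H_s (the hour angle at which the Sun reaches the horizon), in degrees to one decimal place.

90.2°

The sunset hour angle satisfies cos H_s = −tan φ tan δ = -0.0037, giving H_s = 90.21°.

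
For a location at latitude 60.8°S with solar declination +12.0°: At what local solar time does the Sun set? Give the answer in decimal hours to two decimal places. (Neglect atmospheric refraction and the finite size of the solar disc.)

cos H_s = −tan(-60.8°) · tan(12.0°) = 0.3803, so H_s = arccos(0.3803) = 67.65°.
Sunset is at 12 + H_s/15 = 12 + 4.510 = 16.510 h local solar time.

16.51 h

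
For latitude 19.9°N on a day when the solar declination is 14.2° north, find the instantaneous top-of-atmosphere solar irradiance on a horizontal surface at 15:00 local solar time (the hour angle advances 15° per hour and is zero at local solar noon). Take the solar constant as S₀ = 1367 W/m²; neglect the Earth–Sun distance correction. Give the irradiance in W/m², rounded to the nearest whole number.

995 W/m²

Hour angle H = 15° × (15 − 12) = 45.00°.
cos θ_z = sin φ sin δ + cos φ cos δ cos H = (0.3404)(0.2453) + (0.9403)(0.9694)(0.7071) = 0.7280.
Top-of-atmosphere irradiance = S₀ cos θ_z = 1367 × 0.7280 = 995.18 W/m².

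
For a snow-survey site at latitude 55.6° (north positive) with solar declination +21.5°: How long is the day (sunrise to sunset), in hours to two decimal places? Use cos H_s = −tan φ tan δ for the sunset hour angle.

−tan φ tan δ = −(1.4605)(0.3939) = -0.5753; H_s = arccos(-0.5753) = 125.12°.
Day length = 2 H_s / 15° h⁻¹ = 250.24° / 15 = 16.683 h.

16.68 hours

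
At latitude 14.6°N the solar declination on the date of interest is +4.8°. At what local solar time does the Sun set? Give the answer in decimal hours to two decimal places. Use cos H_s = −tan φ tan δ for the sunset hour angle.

18.08 h

−tan φ tan δ = −(0.2605)(0.0840) = -0.0219; H_s = arccos(-0.0219) = 91.25°.
Sunset is at 12 + H_s/15 = 12 + 6.083 = 18.083 h local solar time.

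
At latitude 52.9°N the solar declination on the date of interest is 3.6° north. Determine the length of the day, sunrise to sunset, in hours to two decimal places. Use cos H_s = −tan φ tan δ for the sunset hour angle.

−tan φ tan δ = −(1.3222)(0.0629) = -0.0832; H_s = arccos(-0.0832) = 94.77°.
Day length = 2 H_s / 15° h⁻¹ = 189.54° / 15 = 12.636 h.

12.64 hours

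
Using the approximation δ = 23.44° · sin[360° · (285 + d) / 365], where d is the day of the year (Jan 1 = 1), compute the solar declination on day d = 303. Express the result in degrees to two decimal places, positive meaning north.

360 × (285 + 303) / 365 = 579.945°; sin(579.945°) = -0.6421.
δ = 23.44 × -0.6421 = -15.051° ≈ -15.05°.

-15.05°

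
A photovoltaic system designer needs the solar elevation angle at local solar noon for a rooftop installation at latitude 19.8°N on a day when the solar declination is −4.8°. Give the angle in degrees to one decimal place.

65.4°

At local solar noon the hour angle is zero, so the elevation is 90° − |φ − δ| = 90° − |19.8° − (-4.8°)| = 90° − 24.6° = 65.4°.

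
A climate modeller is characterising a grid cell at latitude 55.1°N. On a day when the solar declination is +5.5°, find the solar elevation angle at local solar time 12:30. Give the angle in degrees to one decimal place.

40.0°

Hour angle H = 15° × (12.5 − 12) = 7.50°.
With φ = 55.1°, δ = 5.5°, H = 7.50°: sin φ sin δ = 0.0786, cos φ cos δ cos H = 0.5646, so cos θ_z = 0.6432.
θ_z = arccos(0.6432) = 49.97°, so the elevation is 90° − 49.97° = 40.03°.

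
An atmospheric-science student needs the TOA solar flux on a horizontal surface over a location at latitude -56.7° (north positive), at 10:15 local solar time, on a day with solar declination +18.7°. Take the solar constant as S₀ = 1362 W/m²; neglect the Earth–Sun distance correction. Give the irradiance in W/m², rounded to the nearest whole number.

270 W/m²

Hour angle H = 15° × (10.25 − 12) = -26.25°.
cos θ_z = sin(-56.7°) sin(18.7°) + cos(-56.7°) cos(18.7°) cos(-26.25°) = -0.2680 + 0.4664 = 0.1984.
Top-of-atmosphere irradiance = S₀ cos θ_z = 1362 × 0.1984 = 270.22 W/m².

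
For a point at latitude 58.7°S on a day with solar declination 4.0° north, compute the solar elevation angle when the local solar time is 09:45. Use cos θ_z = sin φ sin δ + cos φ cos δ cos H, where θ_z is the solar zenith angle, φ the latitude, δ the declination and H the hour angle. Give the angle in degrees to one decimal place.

21.8°

Hour angle H = 15° × (9.75 − 12) = -33.75°.
cos θ_z = sin(-58.7°) sin(4.0°) + cos(-58.7°) cos(4.0°) cos(-33.75°) = -0.0596 + 0.4309 = 0.3713.
θ_z = arccos(0.3713) = 68.20°, so the elevation is 90° − 68.20° = 21.80°.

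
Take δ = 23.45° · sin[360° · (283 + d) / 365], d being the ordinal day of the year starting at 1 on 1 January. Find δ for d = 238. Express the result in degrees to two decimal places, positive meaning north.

+10.33°

360 × (283 + 238) / 365 = 513.863°; sin(513.863°) = 0.4405.
δ = 23.45 × 0.4405 = 10.330° ≈ +10.33°.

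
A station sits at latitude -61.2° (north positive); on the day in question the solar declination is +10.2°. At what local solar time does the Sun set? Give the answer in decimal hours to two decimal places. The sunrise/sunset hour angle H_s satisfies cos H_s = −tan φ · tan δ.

16.73 h

The sunset hour angle satisfies cos H_s = −tan φ tan δ = 0.3273, giving H_s = 70.90°.
Sunset is at 12 + H_s/15 = 12 + 4.727 = 16.727 h local solar time.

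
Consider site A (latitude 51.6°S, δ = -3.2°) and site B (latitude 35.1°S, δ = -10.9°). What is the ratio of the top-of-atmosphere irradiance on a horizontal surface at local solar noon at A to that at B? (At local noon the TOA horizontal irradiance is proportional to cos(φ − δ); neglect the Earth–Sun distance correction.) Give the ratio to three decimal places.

A: cos θ_z = cos(-51.6° − (-3.2°)) = 0.6639.
B: cos θ_z = cos(-35.1° − (-10.9°)) = 0.9121.
Ratio A/B = 0.6639 / 0.9121 = 0.7279.

0.728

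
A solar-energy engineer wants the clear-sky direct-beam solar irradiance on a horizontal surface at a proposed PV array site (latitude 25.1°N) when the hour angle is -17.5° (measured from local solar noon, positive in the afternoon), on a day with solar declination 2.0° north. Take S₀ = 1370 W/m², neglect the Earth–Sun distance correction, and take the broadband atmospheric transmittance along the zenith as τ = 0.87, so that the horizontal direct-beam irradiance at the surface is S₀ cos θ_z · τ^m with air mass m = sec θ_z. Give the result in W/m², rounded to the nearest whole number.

1026 W/m²

cos θ_z = sin φ sin δ + cos φ cos δ cos H = (0.4242)(0.0349) + (0.9056)(0.9994)(0.9537) = 0.8780.
Air mass m = 1/cos θ_z = 1/0.8780 = 1.139; τ^m = 0.87^1.139 = 0.8533.
Surface direct beam = 1370 × 0.8780 × 0.8533 = 1026.40 W/m².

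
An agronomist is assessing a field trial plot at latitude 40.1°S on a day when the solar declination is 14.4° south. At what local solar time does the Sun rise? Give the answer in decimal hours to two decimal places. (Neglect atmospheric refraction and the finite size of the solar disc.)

−tan φ tan δ = −(-0.8421)(-0.2568) = -0.2163; H_s = arccos(-0.2163) = 102.49°.
Sunrise is at 12 − H_s/15 = 12 − 6.833 = 5.167 h local solar time.

5.17 h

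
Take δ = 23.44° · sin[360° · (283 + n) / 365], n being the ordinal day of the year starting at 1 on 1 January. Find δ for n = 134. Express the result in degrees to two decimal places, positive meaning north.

360 × (283 + 134) / 365 = 411.288°; sin(411.288°) = 0.7803.
δ = 23.44 × 0.7803 = 18.290° ≈ +18.29°.

+18.29°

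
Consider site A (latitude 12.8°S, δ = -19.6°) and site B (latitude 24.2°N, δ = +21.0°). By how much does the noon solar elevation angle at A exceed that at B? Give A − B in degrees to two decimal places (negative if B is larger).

A: 90° − |-12.8 − (-19.6)| = 83.20°.
B: 90° − |24.2 − (21.0)| = 86.80°.
A − B = 83.20 − 86.80 = -3.60°.

-3.60°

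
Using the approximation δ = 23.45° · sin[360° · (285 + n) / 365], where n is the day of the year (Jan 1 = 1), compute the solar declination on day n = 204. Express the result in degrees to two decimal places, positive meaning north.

360 × (285 + 204) / 365 = 482.301°; sin(482.301°) = 0.8453.
δ = 23.45 × 0.8453 = 19.822° ≈ +19.82°.

+19.82°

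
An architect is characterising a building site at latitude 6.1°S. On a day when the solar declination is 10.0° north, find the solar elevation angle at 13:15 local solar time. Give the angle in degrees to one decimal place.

Hour angle H = 15° × (13.25 − 12) = 18.75°.
cos θ_z = sin(-6.1°) sin(10.0°) + cos(-6.1°) cos(10.0°) cos(18.75°) = -0.0185 + 0.9273 = 0.9088.
θ_z = arccos(0.9088) = 24.66°, so the elevation is 90° − 24.66° = 65.34°.

65.3°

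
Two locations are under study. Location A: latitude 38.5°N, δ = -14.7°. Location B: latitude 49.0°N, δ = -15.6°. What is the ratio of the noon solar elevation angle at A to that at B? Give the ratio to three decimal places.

A: 90° − |38.5 − (-14.7)| = 36.80°.
B: 90° − |49.0 − (-15.6)| = 25.40°.
Ratio A/B = 36.8000 / 25.4000 = 1.4488.

1.449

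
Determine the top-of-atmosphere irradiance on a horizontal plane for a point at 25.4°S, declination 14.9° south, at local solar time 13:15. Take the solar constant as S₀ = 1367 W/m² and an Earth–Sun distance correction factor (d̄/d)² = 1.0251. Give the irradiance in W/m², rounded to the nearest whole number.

Hour angle H = 15° × (13.25 − 12) = 18.75°.
cos θ_z = sin φ sin δ + cos φ cos δ cos H = (-0.4289)(-0.2571) + (0.9033)(0.9664)(0.9469) = 0.9369.
Top-of-atmosphere irradiance = S₀ (d̄/d)² cos θ_z = 1367 × 1.0251 × 0.9369 = 1312.89 W/m².

1313 W/m²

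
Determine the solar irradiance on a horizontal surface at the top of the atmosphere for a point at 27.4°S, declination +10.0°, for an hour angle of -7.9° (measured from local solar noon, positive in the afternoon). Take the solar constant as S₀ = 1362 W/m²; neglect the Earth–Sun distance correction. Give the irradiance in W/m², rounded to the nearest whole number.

1071 W/m²

cos θ_z = sin(-27.4°) sin(10.0°) + cos(-27.4°) cos(10.0°) cos(-7.90°) = -0.0799 + 0.8660 = 0.7861.
Top-of-atmosphere irradiance = S₀ cos θ_z = 1362 × 0.7861 = 1070.67 W/m².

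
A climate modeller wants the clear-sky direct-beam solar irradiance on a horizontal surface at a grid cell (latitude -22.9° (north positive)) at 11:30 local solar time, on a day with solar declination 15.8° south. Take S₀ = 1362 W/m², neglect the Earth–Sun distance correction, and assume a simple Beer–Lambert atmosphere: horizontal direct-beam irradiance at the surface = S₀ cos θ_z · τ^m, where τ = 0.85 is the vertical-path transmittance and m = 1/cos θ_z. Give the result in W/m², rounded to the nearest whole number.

1137 W/m²

Hour angle H = 15° × (11.5 − 12) = -7.50°.
cos θ_z = sin(-22.9°) sin(-15.8°) + cos(-22.9°) cos(-15.8°) cos(-7.50°) = 0.1060 + 0.8788 = 0.9848.
Air mass m = 1/cos θ_z = 1/0.9848 = 1.015; τ^m = 0.85^1.015 = 0.8479.
Surface direct beam = 1362 × 0.9848 × 0.8479 = 1137.29 W/m².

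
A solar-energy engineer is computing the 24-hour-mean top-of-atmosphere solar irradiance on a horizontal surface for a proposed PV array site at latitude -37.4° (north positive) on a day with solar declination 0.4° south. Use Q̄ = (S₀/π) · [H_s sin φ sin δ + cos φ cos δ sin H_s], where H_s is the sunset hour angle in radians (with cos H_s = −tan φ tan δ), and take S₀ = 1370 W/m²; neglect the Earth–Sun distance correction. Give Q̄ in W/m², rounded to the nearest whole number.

349 W/m²

−tan φ tan δ = −(-0.7646)(-0.0070) = -0.0054; H_s = arccos(-0.0054) = 90.31°. In radians, H_s = 1.5762.
H_s sin φ sin δ = 1.5762 × -0.6074 × -0.0070 = 0.0067.
cos φ cos δ sin H_s = 0.7944 × 1.0000 × 1.0000 = 0.7944.
Q̄ = (1370/π) × (0.0067 + 0.7944) = 436.08 × 0.8011 = 349.34 W/m².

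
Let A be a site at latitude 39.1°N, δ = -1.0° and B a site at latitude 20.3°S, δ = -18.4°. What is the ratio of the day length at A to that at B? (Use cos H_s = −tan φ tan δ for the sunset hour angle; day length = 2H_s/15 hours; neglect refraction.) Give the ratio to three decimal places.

A: H_s = arccos(−tan 39.1° · tan -1.0°) = 89.19°, so 2H_s/15 = 11.8920 h.
B: H_s = arccos(−tan -20.3° · tan -18.4°) = 97.07°, so 2H_s/15 = 12.9427 h.
Ratio A/B = 11.8920 / 12.9427 = 0.9188.

0.919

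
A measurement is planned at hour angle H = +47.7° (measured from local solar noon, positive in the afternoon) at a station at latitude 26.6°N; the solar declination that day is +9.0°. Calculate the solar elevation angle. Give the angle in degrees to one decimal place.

41.6°

With φ = 26.6°, δ = 9.0°, H = 47.70°: sin φ sin δ = 0.0700, cos φ cos δ cos H = 0.5944, so cos θ_z = 0.6644.
θ_z = arccos(0.6644) = 48.36°, so the elevation is 90° − 48.36° = 41.64°.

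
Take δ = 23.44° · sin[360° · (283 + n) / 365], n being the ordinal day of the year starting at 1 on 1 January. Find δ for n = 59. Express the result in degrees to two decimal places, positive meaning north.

-9.04°

360 × (283 + 59) / 365 = 337.315°; sin(337.315°) = -0.3857.
δ = 23.44 × -0.3857 = -9.041° ≈ -9.04°.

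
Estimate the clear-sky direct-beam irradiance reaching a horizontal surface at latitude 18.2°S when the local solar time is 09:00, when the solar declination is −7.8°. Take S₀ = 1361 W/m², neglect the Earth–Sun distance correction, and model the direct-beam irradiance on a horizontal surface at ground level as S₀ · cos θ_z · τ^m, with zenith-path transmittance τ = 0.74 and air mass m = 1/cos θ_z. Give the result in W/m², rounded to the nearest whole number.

630 W/m²

Hour angle H = 15° × (9 − 12) = -45.00°.
cos θ_z = sin(-18.2°) sin(-7.8°) + cos(-18.2°) cos(-7.8°) cos(-45.00°) = 0.0424 + 0.6655 = 0.7079.
Air mass m = 1/cos θ_z = 1/0.7079 = 1.413; τ^m = 0.74^1.413 = 0.6535.
Surface direct beam = 1361 × 0.7079 × 0.6535 = 629.62 W/m².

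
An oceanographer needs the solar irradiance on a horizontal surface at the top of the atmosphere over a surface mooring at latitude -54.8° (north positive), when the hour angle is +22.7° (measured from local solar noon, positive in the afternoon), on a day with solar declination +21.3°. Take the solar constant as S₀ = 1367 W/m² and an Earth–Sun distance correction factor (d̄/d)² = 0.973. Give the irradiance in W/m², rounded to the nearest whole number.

cos θ_z = sin φ sin δ + cos φ cos δ cos H = (-0.8171)(0.3633) + (0.5764)(0.9317)(0.9225) = 0.1986.
Top-of-atmosphere irradiance = S₀ (d̄/d)² cos θ_z = 1367 × 0.973 × 0.1986 = 264.16 W/m².

264 W/m²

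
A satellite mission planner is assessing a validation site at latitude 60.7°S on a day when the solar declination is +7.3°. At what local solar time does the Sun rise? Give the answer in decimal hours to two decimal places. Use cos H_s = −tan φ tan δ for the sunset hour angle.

cos H_s = −tan(-60.7°) · tan(7.3°) = 0.2283, so H_s = arccos(0.2283) = 76.80°.
Sunrise is at 12 − H_s/15 = 12 − 5.120 = 6.880 h local solar time.

6.88 h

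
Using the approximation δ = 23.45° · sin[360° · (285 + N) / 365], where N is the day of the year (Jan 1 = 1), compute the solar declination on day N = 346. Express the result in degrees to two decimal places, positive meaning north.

360 × (285 + 346) / 365 = 622.356°; sin(622.356°) = -0.9911.
δ = 23.45 × -0.9911 = -23.241° ≈ -23.24°.

-23.24°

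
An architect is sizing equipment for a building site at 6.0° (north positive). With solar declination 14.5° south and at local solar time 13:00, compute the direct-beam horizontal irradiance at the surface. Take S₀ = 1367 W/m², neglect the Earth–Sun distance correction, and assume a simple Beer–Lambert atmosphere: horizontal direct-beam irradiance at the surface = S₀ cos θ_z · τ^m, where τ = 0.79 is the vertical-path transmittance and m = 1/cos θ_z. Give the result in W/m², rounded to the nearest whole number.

Hour angle H = 15° × (13 − 12) = 15.00°.
With φ = 6.0°, δ = -14.5°, H = 15.00°: sin φ sin δ = -0.0262, cos φ cos δ cos H = 0.9300, so cos θ_z = 0.9038.
Air mass m = 1/cos θ_z = 1/0.9038 = 1.106; τ^m = 0.79^1.106 = 0.7705.
Surface direct beam = 1367 × 0.9038 × 0.7705 = 951.95 W/m².

952 W/m²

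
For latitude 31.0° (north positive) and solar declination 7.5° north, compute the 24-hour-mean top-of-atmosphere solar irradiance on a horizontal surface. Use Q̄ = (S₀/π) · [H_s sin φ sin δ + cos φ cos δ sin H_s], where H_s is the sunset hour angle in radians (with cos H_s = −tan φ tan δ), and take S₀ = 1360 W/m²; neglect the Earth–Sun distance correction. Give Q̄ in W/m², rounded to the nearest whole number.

cos H_s = −tan(31.0°) · tan(7.5°) = -0.0791, so H_s = arccos(-0.0791) = 94.54°. In radians, H_s = 1.6500.
H_s sin φ sin δ = 1.6500 × 0.5150 × 0.1305 = 0.1109.
cos φ cos δ sin H_s = 0.8572 × 0.9914 × 0.9969 = 0.8472.
Q̄ = (1360/π) × (0.1109 + 0.8472) = 432.90 × 0.9581 = 414.76 W/m².

415 W/m²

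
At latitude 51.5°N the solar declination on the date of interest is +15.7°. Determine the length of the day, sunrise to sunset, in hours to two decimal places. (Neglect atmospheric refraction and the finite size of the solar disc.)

The sunset hour angle satisfies cos H_s = −tan φ tan δ = -0.3534, giving H_s = 110.70°.
Day length = 2 H_s / 15° h⁻¹ = 221.40° / 15 = 14.760 h.

14.76 hours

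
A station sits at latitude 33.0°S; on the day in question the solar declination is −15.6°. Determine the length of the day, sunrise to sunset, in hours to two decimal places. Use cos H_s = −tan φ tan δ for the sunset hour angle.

13.39 hours

cos H_s = −tan(-33.0°) · tan(-15.6°) = -0.1813, so H_s = arccos(-0.1813) = 100.45°.
Day length = 2 H_s / 15° h⁻¹ = 200.90° / 15 = 13.393 h.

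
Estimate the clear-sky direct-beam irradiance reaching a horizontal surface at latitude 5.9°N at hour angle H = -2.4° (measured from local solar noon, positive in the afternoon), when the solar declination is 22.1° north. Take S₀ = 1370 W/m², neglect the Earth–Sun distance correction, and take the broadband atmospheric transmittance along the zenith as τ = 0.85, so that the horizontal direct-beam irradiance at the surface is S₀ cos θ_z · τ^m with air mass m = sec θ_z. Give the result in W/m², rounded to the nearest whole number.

cos θ_z = sin φ sin δ + cos φ cos δ cos H = (0.1028)(0.3762) + (0.9947)(0.9265)(0.9991) = 0.9594.
Air mass m = 1/cos θ_z = 1/0.9594 = 1.042; τ^m = 0.85^1.042 = 0.8442.
Surface direct beam = 1370 × 0.9594 × 0.8442 = 1109.60 W/m².

1110 W/m²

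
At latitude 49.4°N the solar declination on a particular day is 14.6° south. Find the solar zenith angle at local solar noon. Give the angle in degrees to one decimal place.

64.0°

At local solar noon the hour angle is zero, so the zenith angle is |φ − δ| = |49.4° − (-14.6°)| = 64.0°.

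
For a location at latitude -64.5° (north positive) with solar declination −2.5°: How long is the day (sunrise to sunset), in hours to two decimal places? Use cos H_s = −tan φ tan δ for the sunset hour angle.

12.70 hours

−tan φ tan δ = −(-2.0965)(-0.0437) = -0.0916; H_s = arccos(-0.0916) = 95.26°.
Day length = 2 H_s / 15° h⁻¹ = 190.52° / 15 = 12.701 h.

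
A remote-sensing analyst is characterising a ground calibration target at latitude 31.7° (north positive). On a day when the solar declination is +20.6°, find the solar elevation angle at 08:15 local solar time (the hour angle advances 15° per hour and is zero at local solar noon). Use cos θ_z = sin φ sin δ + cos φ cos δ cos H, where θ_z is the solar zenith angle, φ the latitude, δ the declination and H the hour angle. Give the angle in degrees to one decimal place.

Hour angle H = 15° × (8.25 − 12) = -56.25°.
cos θ_z = sin(31.7°) sin(20.6°) + cos(31.7°) cos(20.6°) cos(-56.25°) = 0.1849 + 0.4425 = 0.6274.
θ_z = arccos(0.6274) = 51.14°, so the elevation is 90° − 51.14° = 38.86°.

38.9°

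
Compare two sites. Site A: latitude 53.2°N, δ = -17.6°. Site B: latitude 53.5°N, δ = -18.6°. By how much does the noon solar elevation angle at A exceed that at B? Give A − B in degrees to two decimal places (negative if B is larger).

A: 90° − |53.2 − (-17.6)| = 19.20°.
B: 90° − |53.5 − (-18.6)| = 17.90°.
A − B = 19.20 − 17.90 = 1.30°.

+1.30°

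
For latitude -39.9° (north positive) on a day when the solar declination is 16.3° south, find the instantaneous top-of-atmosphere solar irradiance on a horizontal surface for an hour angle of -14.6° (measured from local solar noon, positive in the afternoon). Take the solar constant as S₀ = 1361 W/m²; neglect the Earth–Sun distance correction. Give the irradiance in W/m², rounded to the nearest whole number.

cos θ_z = sin(-39.9°) sin(-16.3°) + cos(-39.9°) cos(-16.3°) cos(-14.60°) = 0.1800 + 0.7126 = 0.8926.
Top-of-atmosphere irradiance = S₀ cos θ_z = 1361 × 0.8926 = 1214.83 W/m².

1215 W/m²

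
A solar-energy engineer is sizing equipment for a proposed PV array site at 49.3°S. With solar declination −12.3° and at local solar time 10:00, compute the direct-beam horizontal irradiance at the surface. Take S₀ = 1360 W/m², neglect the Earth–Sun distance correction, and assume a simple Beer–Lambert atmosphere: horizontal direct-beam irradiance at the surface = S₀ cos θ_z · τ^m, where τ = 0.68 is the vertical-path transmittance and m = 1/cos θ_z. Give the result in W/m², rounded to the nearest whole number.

565 W/m²

Hour angle H = 15° × (10 − 12) = -30.00°.
cos θ_z = sin φ sin δ + cos φ cos δ cos H = (-0.7581)(-0.2130) + (0.6521)(0.9770)(0.8660) = 0.7132.
Air mass m = 1/cos θ_z = 1/0.7132 = 1.402; τ^m = 0.68^1.402 = 0.5823.
Surface direct beam = 1360 × 0.7132 × 0.5823 = 564.80 W/m².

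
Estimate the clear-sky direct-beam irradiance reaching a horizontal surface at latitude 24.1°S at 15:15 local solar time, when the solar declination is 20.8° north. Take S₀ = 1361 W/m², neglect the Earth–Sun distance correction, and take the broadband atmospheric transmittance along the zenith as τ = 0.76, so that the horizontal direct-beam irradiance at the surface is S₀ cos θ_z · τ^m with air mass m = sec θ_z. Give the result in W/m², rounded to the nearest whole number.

Hour angle H = 15° × (15.25 − 12) = 48.75°.
cos θ_z = sin(-24.1°) sin(20.8°) + cos(-24.1°) cos(20.8°) cos(48.75°) = -0.1450 + 0.5626 = 0.4176.
Air mass m = 1/cos θ_z = 1/0.4176 = 2.395; τ^m = 0.76^2.395 = 0.5183.
Surface direct beam = 1361 × 0.4176 × 0.5183 = 294.58 W/m².

295 W/m²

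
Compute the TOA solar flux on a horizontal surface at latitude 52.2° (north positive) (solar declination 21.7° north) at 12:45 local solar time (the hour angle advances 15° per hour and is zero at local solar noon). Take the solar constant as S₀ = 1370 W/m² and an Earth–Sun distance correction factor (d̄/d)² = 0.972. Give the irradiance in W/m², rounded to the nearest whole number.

Hour angle H = 15° × (12.75 − 12) = 11.25°.
cos θ_z = sin φ sin δ + cos φ cos δ cos H = (0.7902)(0.3697) + (0.6129)(0.9291)(0.9808) = 0.8506.
Top-of-atmosphere irradiance = S₀ (d̄/d)² cos θ_z = 1370 × 0.972 × 0.8506 = 1132.69 W/m².

1133 W/m²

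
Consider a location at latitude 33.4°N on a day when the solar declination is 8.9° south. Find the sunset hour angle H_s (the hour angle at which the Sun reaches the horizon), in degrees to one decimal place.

84.1°

The sunset hour angle satisfies cos H_s = −tan φ tan δ = 0.1033, giving H_s = 84.07°.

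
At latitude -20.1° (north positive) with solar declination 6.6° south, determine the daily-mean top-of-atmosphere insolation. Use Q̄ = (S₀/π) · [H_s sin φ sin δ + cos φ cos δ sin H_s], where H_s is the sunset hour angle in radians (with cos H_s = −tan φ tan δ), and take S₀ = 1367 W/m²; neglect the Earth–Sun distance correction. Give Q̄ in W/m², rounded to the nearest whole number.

433 W/m²

The sunset hour angle satisfies cos H_s = −tan φ tan δ = -0.0423, giving H_s = 92.42°. In radians, H_s = 1.6130.
H_s sin φ sin δ = 1.6130 × -0.3437 × -0.1149 = 0.0637.
cos φ cos δ sin H_s = 0.9391 × 0.9934 × 0.9991 = 0.9321.
Q̄ = (1367/π) × (0.0637 + 0.9321) = 435.13 × 0.9958 = 433.30 W/m².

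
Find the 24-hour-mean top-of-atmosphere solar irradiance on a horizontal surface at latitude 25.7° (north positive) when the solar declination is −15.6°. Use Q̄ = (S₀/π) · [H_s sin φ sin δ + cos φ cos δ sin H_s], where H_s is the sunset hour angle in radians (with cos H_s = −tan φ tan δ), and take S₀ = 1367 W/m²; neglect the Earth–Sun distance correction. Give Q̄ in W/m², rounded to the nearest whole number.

The sunset hour angle satisfies cos H_s = −tan φ tan δ = 0.1344, giving H_s = 82.28°. In radians, H_s = 1.4361.
H_s sin φ sin δ = 1.4361 × 0.4337 × -0.2689 = -0.1675.
cos φ cos δ sin H_s = 0.9011 × 0.9632 × 0.9909 = 0.8600.
Q̄ = (1367/π) × (-0.1675 + 0.8600) = 435.13 × 0.6925 = 301.33 W/m².

301 W/m²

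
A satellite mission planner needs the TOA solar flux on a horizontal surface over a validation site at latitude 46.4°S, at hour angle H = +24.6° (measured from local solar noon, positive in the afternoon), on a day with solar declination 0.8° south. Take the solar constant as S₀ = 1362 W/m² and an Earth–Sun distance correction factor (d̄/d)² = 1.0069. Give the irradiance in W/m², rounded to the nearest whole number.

874 W/m²

With φ = -46.4°, δ = -0.8°, H = 24.60°: sin φ sin δ = 0.0101, cos φ cos δ cos H = 0.6270, so cos θ_z = 0.6371.
Top-of-atmosphere irradiance = S₀ (d̄/d)² cos θ_z = 1362 × 1.0069 × 0.6371 = 873.72 W/m².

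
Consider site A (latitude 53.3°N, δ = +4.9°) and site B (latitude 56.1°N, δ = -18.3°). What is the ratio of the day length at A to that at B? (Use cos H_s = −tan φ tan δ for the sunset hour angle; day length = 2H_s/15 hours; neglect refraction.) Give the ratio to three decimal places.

A: H_s = arccos(−tan 53.3° · tan 4.9°) = 96.60°, so 2H_s/15 = 12.8800 h.
B: H_s = arccos(−tan 56.1° · tan -18.3°) = 60.52°, so 2H_s/15 = 8.0693 h.
Ratio A/B = 12.8800 / 8.0693 = 1.5962.

1.596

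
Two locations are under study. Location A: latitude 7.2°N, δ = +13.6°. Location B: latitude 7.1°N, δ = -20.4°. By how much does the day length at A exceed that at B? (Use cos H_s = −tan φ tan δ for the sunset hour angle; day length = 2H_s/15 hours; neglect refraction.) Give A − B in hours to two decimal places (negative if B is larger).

A: H_s = arccos(−tan 7.2° · tan 13.6°) = 91.75°, so 2H_s/15 = 12.2333 h.
B: H_s = arccos(−tan 7.1° · tan -20.4°) = 87.34°, so 2H_s/15 = 11.6453 h.
A − B = 12.2333 − 11.6453 = 0.5880 h.

+0.59 h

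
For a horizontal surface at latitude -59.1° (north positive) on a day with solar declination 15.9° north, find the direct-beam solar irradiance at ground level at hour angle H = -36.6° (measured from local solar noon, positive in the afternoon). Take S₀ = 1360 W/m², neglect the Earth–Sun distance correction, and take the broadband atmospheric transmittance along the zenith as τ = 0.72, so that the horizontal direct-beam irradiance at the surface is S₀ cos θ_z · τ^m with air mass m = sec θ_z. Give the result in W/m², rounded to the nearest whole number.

29 W/m²

cos θ_z = sin φ sin δ + cos φ cos δ cos H = (-0.8581)(0.2740) + (0.5135)(0.9617)(0.8028) = 0.1613.
Air mass m = 1/cos θ_z = 1/0.1613 = 6.200; τ^m = 0.72^6.200 = 0.1305.
Surface direct beam = 1360 × 0.1613 × 0.1305 = 28.63 W/m².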